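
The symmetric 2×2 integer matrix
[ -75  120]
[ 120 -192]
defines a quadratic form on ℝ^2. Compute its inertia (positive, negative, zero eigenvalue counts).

Answer: (0, 1, 1)

Derivation:
step 0: pivot -75 → sign −
step 1: row/col 1 already zero → sign 0
signature = (0, 1, 1)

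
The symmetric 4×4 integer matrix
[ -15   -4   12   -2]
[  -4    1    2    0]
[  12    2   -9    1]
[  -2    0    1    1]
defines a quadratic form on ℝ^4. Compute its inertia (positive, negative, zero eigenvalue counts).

step 0: pivot -15 → sign −
step 1: pivot 31/15 → sign +
step 2: pivot -3/31 → sign −
step 3: pivot 2 → sign +
signature = (2, 2, 0)

Answer: (2, 2, 0)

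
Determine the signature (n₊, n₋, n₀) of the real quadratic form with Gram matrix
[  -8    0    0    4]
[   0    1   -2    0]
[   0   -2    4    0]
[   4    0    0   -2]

step 0: pivot -8 → sign −
step 1: pivot 1 → sign +
step 2: row/col 2 already zero → sign 0
step 3: row/col 3 already zero → sign 0
signature = (1, 1, 2)

Answer: (1, 1, 2)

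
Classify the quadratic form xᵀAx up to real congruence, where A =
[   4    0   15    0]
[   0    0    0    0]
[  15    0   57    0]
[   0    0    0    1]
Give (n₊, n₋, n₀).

step 0: pivot 4 → sign +
step 1: pivot 3/4 → sign +
step 2: pivot 1 → sign +
step 3: row/col 3 already zero → sign 0
signature = (3, 0, 1)

Answer: (3, 0, 1)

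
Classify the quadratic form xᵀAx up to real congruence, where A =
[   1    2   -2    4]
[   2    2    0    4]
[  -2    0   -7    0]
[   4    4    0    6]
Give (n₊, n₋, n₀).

step 0: pivot 1 → sign +
step 1: pivot -2 → sign −
step 2: pivot -3 → sign −
step 3: pivot -2 → sign −
signature = (1, 3, 0)

Answer: (1, 3, 0)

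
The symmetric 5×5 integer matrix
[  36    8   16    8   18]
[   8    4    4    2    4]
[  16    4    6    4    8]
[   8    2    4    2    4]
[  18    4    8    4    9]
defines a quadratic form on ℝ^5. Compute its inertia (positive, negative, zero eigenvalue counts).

Answer: (3, 1, 1)

Derivation:
step 0: pivot 36 → sign +
step 1: pivot 20/9 → sign +
step 2: pivot -6/5 → sign −
step 3: pivot 1/3 → sign +
step 4: row/col 4 already zero → sign 0
signature = (3, 1, 1)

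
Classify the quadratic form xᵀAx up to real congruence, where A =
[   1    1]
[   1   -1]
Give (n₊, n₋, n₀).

step 0: pivot 1 → sign +
step 1: pivot -2 → sign −
signature = (1, 1, 0)

Answer: (1, 1, 0)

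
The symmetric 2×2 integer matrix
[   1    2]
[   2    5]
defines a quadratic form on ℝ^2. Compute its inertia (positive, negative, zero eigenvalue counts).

step 0: pivot 1 → sign +
step 1: pivot 1 → sign +
signature = (2, 0, 0)

Answer: (2, 0, 0)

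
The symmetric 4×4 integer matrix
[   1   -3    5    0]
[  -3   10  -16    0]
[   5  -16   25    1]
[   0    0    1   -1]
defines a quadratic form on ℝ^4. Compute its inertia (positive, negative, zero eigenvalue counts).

Answer: (2, 1, 1)

Derivation:
step 0: pivot 1 → sign +
step 1: pivot 1 → sign +
step 2: pivot -1 → sign −
step 3: row/col 3 already zero → sign 0
signature = (2, 1, 1)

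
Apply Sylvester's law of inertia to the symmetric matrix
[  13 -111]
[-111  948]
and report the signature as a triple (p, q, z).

Answer: (2, 0, 0)

Derivation:
step 0: pivot 13 → sign +
step 1: pivot 3/13 → sign +
signature = (2, 0, 0)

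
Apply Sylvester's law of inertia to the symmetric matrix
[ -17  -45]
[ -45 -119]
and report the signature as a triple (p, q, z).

Answer: (1, 1, 0)

Derivation:
step 0: pivot -17 → sign −
step 1: pivot 2/17 → sign +
signature = (1, 1, 0)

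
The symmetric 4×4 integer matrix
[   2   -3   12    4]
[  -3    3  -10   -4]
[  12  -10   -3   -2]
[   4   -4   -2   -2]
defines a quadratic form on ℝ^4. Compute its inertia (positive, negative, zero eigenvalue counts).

Answer: (1, 3, 0)

Derivation:
step 0: pivot 2 → sign +
step 1: pivot -3/2 → sign −
step 2: pivot -97/3 → sign −
step 3: pivot -6/97 → sign −
signature = (1, 3, 0)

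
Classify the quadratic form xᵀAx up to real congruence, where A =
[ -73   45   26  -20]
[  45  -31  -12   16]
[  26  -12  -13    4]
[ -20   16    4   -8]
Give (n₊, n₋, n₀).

step 0: pivot -73 → sign −
step 1: pivot -238/73 → sign −
step 2: pivot 21/17 → sign +
step 3: row/col 3 already zero → sign 0
signature = (1, 2, 1)

Answer: (1, 2, 1)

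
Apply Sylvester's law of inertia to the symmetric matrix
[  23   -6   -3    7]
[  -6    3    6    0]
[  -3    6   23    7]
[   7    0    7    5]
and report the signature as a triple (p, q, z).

Answer: (4, 0, 0)

Derivation:
step 0: pivot 23 → sign +
step 1: pivot 33/23 → sign +
step 2: pivot 40/11 → sign +
step 3: pivot 1/10 → sign +
signature = (4, 0, 0)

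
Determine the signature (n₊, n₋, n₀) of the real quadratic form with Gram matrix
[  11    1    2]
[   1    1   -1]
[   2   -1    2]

Answer: (3, 0, 0)

Derivation:
step 0: pivot 11 → sign +
step 1: pivot 10/11 → sign +
step 2: pivot 1/10 → sign +
signature = (3, 0, 0)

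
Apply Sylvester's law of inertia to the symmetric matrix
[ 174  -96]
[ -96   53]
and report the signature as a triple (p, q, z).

Answer: (2, 0, 0)

Derivation:
step 0: pivot 174 → sign +
step 1: pivot 1/29 → sign +
signature = (2, 0, 0)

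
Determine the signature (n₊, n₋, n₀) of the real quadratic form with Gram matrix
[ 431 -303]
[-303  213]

step 0: pivot 431 → sign +
step 1: pivot -6/431 → sign −
signature = (1, 1, 0)

Answer: (1, 1, 0)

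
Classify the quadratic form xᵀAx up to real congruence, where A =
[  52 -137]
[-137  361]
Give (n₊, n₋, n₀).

step 0: pivot 52 → sign +
step 1: pivot 3/52 → sign +
signature = (2, 0, 0)

Answer: (2, 0, 0)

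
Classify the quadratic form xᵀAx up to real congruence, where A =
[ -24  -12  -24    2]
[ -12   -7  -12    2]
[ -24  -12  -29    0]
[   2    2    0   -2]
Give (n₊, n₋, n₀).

step 0: pivot -24 → sign −
step 1: pivot -1 → sign −
step 2: pivot -5 → sign −
step 3: pivot -1/30 → sign −
signature = (0, 4, 0)

Answer: (0, 4, 0)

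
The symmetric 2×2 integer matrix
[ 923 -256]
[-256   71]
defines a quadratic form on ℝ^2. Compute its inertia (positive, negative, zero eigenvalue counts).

Answer: (1, 1, 0)

Derivation:
step 0: pivot 923 → sign +
step 1: pivot -3/923 → sign −
signature = (1, 1, 0)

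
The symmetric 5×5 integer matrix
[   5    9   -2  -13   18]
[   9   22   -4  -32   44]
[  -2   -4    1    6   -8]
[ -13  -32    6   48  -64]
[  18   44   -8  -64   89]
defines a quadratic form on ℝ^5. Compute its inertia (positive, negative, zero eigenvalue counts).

step 0: pivot 5 → sign +
step 1: pivot 29/5 → sign +
step 2: pivot 5/29 → sign +
step 3: pivot 6/5 → sign +
step 4: pivot 1 → sign +
signature = (5, 0, 0)

Answer: (5, 0, 0)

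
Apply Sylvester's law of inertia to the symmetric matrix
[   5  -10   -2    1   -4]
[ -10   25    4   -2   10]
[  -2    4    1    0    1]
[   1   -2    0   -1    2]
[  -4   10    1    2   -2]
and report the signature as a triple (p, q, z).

Answer: (4, 1, 0)

Derivation:
step 0: pivot 5 → sign +
step 1: pivot 5 → sign +
step 2: pivot 1/5 → sign +
step 3: pivot -2 → sign −
step 4: pivot 1/5 → sign +
signature = (4, 1, 0)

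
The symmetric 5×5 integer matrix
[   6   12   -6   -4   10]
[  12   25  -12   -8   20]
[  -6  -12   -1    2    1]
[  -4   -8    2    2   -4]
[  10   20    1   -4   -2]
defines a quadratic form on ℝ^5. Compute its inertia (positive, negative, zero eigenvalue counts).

Answer: (3, 2, 0)

Derivation:
step 0: pivot 6 → sign +
step 1: pivot 1 → sign +
step 2: pivot -7 → sign −
step 3: pivot -2/21 → sign −
step 4: pivot 1 → sign +
signature = (3, 2, 0)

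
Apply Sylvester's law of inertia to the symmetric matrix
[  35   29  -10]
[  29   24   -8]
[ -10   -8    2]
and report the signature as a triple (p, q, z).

step 0: pivot 35 → sign +
step 1: pivot -1/35 → sign −
step 2: pivot 2 → sign +
signature = (2, 1, 0)

Answer: (2, 1, 0)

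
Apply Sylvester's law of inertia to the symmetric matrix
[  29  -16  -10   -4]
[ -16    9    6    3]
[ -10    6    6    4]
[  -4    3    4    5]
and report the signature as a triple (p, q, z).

Answer: (4, 0, 0)

Derivation:
step 0: pivot 29 → sign +
step 1: pivot 5/29 → sign +
step 2: pivot 6/5 → sign +
step 3: pivot 2/3 → sign +
signature = (4, 0, 0)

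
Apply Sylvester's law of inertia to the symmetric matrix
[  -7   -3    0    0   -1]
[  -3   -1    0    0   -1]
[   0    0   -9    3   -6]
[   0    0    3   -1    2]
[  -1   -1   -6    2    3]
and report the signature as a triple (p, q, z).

Answer: (2, 2, 1)

Derivation:
step 0: pivot -7 → sign −
step 1: pivot 2/7 → sign +
step 2: pivot -9 → sign −
step 3: pivot 6 → sign +
step 4: row/col 4 already zero → sign 0
signature = (2, 2, 1)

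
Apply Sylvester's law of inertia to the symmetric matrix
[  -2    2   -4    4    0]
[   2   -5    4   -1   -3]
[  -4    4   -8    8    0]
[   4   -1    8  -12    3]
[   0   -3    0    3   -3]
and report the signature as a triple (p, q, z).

Answer: (0, 3, 2)

Derivation:
step 0: pivot -2 → sign −
step 1: pivot -3 → sign −
step 2: pivot -1 → sign −
step 3: row/col 3 already zero → sign 0
step 4: row/col 4 already zero → sign 0
signature = (0, 3, 2)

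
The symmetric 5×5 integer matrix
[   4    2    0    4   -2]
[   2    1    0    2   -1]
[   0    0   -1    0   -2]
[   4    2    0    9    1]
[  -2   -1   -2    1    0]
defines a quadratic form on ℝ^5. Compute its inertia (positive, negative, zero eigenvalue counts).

Answer: (3, 1, 1)

Derivation:
step 0: pivot 4 → sign +
step 1: pivot -1 → sign −
step 2: pivot 5 → sign +
step 3: pivot 6/5 → sign +
step 4: row/col 4 already zero → sign 0
signature = (3, 1, 1)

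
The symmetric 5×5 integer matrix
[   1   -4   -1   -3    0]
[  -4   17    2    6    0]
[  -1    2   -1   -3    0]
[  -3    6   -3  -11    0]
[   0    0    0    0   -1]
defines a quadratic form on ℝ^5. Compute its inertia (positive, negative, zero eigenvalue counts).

Answer: (2, 3, 0)

Derivation:
step 0: pivot 1 → sign +
step 1: pivot 1 → sign +
step 2: pivot -6 → sign −
step 3: pivot -2 → sign −
step 4: pivot -1 → sign −
signature = (2, 3, 0)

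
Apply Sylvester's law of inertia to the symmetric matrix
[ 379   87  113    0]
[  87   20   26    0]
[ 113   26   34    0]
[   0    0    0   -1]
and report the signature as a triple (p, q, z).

step 0: pivot 379 → sign +
step 1: pivot 11/379 → sign +
step 2: pivot 2/11 → sign +
step 3: pivot -1 → sign −
signature = (3, 1, 0)

Answer: (3, 1, 0)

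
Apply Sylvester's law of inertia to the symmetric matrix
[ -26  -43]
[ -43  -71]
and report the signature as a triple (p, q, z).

step 0: pivot -26 → sign −
step 1: pivot 3/26 → sign +
signature = (1, 1, 0)

Answer: (1, 1, 0)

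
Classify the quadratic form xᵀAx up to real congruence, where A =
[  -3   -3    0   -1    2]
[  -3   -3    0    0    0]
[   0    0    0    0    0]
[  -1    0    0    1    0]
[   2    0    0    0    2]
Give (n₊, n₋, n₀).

Answer: (2, 2, 1)

Derivation:
step 0: pivot -3 → sign −
step 1: pivot 4/3 → sign +
step 2: pivot -3/4 → sign −
step 3: pivot 6 → sign +
step 4: row/col 4 already zero → sign 0
signature = (2, 2, 1)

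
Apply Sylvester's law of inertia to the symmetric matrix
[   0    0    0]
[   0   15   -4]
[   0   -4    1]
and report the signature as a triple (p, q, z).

step 0: pivot 15 → sign +
step 1: pivot -1/15 → sign −
step 2: row/col 2 already zero → sign 0
signature = (1, 1, 1)

Answer: (1, 1, 1)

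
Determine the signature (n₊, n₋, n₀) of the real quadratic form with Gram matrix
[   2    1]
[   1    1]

Answer: (2, 0, 0)

Derivation:
step 0: pivot 2 → sign +
step 1: pivot 1/2 → sign +
signature = (2, 0, 0)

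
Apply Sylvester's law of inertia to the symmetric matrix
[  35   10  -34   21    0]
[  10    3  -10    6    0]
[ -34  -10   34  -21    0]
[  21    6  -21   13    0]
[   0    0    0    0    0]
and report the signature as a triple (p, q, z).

Answer: (3, 1, 1)

Derivation:
step 0: pivot 35 → sign +
step 1: pivot 1/7 → sign +
step 2: pivot 2/5 → sign +
step 3: pivot -1/2 → sign −
step 4: row/col 4 already zero → sign 0
signature = (3, 1, 1)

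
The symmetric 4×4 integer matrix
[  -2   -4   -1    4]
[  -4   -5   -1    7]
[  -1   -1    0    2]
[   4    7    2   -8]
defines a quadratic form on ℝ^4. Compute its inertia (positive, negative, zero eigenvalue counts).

step 0: pivot -2 → sign −
step 1: pivot 3 → sign +
step 2: pivot 1/6 → sign +
step 3: pivot -1 → sign −
signature = (2, 2, 0)

Answer: (2, 2, 0)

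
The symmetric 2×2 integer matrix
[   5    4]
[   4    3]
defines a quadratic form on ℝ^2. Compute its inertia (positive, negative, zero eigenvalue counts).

step 0: pivot 5 → sign +
step 1: pivot -1/5 → sign −
signature = (1, 1, 0)

Answer: (1, 1, 0)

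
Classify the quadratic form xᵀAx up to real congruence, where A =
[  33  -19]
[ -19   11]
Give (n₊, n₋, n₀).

Answer: (2, 0, 0)

Derivation:
step 0: pivot 33 → sign +
step 1: pivot 2/33 → sign +
signature = (2, 0, 0)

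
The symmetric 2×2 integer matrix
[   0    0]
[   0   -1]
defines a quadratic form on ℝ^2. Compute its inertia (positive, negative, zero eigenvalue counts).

step 0: pivot -1 → sign −
step 1: row/col 1 already zero → sign 0
signature = (0, 1, 1)

Answer: (0, 1, 1)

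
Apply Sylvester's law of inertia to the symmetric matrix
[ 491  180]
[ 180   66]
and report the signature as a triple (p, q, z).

step 0: pivot 491 → sign +
step 1: pivot 6/491 → sign +
signature = (2, 0, 0)

Answer: (2, 0, 0)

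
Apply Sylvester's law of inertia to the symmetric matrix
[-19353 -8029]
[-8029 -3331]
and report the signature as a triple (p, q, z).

Answer: (0, 2, 0)

Derivation:
step 0: pivot -19353 → sign −
step 1: pivot -2/19353 → sign −
signature = (0, 2, 0)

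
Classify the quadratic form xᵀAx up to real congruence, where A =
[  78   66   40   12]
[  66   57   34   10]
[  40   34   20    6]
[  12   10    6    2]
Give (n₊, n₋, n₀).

Answer: (3, 1, 0)

Derivation:
step 0: pivot 78 → sign +
step 1: pivot 15/13 → sign +
step 2: pivot -8/15 → sign −
step 3: pivot 1/6 → sign +
signature = (3, 1, 0)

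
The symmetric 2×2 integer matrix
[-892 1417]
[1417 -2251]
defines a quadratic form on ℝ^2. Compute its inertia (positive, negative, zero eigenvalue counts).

Answer: (0, 2, 0)

Derivation:
step 0: pivot -892 → sign −
step 1: pivot -3/892 → sign −
signature = (0, 2, 0)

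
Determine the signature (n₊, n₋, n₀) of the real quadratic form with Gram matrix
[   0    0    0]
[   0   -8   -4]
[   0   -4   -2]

step 0: pivot -8 → sign −
step 1: row/col 1 already zero → sign 0
step 2: row/col 2 already zero → sign 0
signature = (0, 1, 2)

Answer: (0, 1, 2)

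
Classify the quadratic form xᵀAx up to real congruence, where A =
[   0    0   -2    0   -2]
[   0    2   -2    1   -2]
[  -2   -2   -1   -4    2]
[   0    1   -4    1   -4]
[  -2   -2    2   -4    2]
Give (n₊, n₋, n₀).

step 0: pivot 2 → sign +
step 1: pivot -3 → sign −
step 2: pivot 4/3 → sign +
step 3: pivot 1/2 → sign +
step 4: pivot -3 → sign −
signature = (3, 2, 0)

Answer: (3, 2, 0)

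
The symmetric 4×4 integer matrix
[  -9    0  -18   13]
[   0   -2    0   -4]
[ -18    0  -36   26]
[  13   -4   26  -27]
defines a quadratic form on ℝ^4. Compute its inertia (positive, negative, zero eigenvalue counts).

step 0: pivot -9 → sign −
step 1: pivot -2 → sign −
step 2: pivot -2/9 → sign −
step 3: row/col 3 already zero → sign 0
signature = (0, 3, 1)

Answer: (0, 3, 1)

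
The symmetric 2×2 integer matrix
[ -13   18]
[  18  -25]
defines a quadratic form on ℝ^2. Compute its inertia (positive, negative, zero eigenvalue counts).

Answer: (0, 2, 0)

Derivation:
step 0: pivot -13 → sign −
step 1: pivot -1/13 → sign −
signature = (0, 2, 0)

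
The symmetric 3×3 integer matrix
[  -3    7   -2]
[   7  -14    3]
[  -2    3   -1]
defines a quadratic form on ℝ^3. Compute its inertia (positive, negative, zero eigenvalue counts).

step 0: pivot -3 → sign −
step 1: pivot 7/3 → sign +
step 2: pivot -6/7 → sign −
signature = (1, 2, 0)

Answer: (1, 2, 0)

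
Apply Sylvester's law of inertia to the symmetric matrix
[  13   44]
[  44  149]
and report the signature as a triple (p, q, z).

Answer: (2, 0, 0)

Derivation:
step 0: pivot 13 → sign +
step 1: pivot 1/13 → sign +
signature = (2, 0, 0)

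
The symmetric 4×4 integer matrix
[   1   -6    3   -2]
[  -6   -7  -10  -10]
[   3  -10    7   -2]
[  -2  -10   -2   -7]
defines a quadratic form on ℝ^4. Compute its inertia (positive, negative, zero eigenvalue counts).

step 0: pivot 1 → sign +
step 1: pivot -43 → sign −
step 2: pivot -22/43 → sign −
step 3: pivot 3/11 → sign +
signature = (2, 2, 0)

Answer: (2, 2, 0)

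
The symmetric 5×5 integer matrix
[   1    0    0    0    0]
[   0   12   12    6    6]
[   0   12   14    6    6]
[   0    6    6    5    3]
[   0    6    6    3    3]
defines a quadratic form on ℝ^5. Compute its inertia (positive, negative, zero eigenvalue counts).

Answer: (4, 0, 1)

Derivation:
step 0: pivot 1 → sign +
step 1: pivot 12 → sign +
step 2: pivot 2 → sign +
step 3: pivot 2 → sign +
step 4: row/col 4 already zero → sign 0
signature = (4, 0, 1)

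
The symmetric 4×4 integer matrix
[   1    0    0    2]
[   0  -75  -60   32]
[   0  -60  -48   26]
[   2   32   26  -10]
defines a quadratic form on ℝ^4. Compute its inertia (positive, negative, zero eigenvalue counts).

Answer: (2, 2, 0)

Derivation:
step 0: pivot 1 → sign +
step 1: pivot -75 → sign −
step 2: pivot -26/75 → sign −
step 3: pivot 6/13 → sign +
signature = (2, 2, 0)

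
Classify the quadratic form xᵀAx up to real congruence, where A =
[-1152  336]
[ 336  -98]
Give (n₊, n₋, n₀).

step 0: pivot -1152 → sign −
step 1: row/col 1 already zero → sign 0
signature = (0, 1, 1)

Answer: (0, 1, 1)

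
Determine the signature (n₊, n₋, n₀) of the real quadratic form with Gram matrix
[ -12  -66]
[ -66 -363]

Answer: (0, 1, 1)

Derivation:
step 0: pivot -12 → sign −
step 1: row/col 1 already zero → sign 0
signature = (0, 1, 1)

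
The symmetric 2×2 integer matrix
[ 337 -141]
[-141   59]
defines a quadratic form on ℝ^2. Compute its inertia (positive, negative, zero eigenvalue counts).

step 0: pivot 337 → sign +
step 1: pivot 2/337 → sign +
signature = (2, 0, 0)

Answer: (2, 0, 0)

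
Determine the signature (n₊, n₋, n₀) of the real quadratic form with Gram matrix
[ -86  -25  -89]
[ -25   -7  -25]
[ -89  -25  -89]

Answer: (2, 1, 0)

Derivation:
step 0: pivot -86 → sign −
step 1: pivot 23/86 → sign +
step 2: pivot 6/23 → sign +
signature = (2, 1, 0)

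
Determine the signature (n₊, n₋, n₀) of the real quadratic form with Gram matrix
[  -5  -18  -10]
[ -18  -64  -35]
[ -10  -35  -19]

step 0: pivot -5 → sign −
step 1: pivot 4/5 → sign +
step 2: pivot -1/4 → sign −
signature = (1, 2, 0)

Answer: (1, 2, 0)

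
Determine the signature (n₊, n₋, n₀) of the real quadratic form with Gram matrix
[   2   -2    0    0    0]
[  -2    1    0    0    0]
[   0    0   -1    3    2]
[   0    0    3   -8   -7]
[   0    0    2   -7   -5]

Answer: (2, 3, 0)

Derivation:
step 0: pivot 2 → sign +
step 1: pivot -1 → sign −
step 2: pivot -1 → sign −
step 3: pivot 1 → sign +
step 4: pivot -2 → sign −
signature = (2, 3, 0)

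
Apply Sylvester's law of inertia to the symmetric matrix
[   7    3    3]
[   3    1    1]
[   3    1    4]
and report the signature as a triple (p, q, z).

step 0: pivot 7 → sign +
step 1: pivot -2/7 → sign −
step 2: pivot 3 → sign +
signature = (2, 1, 0)

Answer: (2, 1, 0)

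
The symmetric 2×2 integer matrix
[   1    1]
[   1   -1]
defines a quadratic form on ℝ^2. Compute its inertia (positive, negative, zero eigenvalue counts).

step 0: pivot 1 → sign +
step 1: pivot -2 → sign −
signature = (1, 1, 0)

Answer: (1, 1, 0)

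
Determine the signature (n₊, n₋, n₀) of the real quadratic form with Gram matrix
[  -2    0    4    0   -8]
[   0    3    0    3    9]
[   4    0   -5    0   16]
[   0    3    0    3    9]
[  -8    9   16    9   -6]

step 0: pivot -2 → sign −
step 1: pivot 3 → sign +
step 2: pivot 3 → sign +
step 3: pivot -1 → sign −
step 4: row/col 4 already zero → sign 0
signature = (2, 2, 1)

Answer: (2, 2, 1)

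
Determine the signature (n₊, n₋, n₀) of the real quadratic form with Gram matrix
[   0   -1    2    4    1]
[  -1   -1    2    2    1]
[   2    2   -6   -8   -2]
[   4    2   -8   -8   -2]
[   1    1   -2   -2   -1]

step 0: pivot -1 → sign −
step 1: pivot 1 → sign +
step 2: pivot -2 → sign −
step 3: row/col 3 already zero → sign 0
step 4: row/col 4 already zero → sign 0
signature = (1, 2, 2)

Answer: (1, 2, 2)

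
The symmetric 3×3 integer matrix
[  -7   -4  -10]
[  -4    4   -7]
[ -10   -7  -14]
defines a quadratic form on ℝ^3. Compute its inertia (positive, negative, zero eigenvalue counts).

Answer: (2, 1, 0)

Derivation:
step 0: pivot -7 → sign −
step 1: pivot 44/7 → sign +
step 2: pivot 1/44 → sign +
signature = (2, 1, 0)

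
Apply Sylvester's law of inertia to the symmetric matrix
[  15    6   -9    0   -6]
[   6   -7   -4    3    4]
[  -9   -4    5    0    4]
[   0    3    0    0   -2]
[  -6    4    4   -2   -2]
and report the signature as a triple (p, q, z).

step 0: pivot 15 → sign +
step 1: pivot -47/5 → sign −
step 2: pivot -18/47 → sign −
step 3: pivot 1 → sign +
step 4: row/col 4 already zero → sign 0
signature = (2, 2, 1)

Answer: (2, 2, 1)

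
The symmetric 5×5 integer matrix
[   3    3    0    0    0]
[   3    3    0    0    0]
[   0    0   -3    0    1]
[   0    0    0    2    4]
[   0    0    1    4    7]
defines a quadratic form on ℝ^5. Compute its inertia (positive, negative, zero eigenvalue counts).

step 0: pivot 3 → sign +
step 1: pivot -3 → sign −
step 2: pivot 2 → sign +
step 3: pivot -2/3 → sign −
step 4: row/col 4 already zero → sign 0
signature = (2, 2, 1)

Answer: (2, 2, 1)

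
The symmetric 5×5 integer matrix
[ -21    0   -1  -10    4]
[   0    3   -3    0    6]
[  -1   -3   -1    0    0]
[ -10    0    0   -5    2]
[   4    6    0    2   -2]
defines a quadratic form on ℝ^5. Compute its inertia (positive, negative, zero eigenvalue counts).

step 0: pivot -21 → sign −
step 1: pivot 3 → sign +
step 2: pivot -83/21 → sign −
step 3: pivot -15/83 → sign −
step 4: pivot -6/5 → sign −
signature = (1, 4, 0)

Answer: (1, 4, 0)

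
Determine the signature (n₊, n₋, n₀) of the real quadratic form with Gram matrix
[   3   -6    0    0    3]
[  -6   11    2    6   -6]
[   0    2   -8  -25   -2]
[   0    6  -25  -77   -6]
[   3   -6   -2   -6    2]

Answer: (2, 3, 0)

Derivation:
step 0: pivot 3 → sign +
step 1: pivot -1 → sign −
step 2: pivot -4 → sign −
step 3: pivot 5/4 → sign +
step 4: pivot -1/5 → sign −
signature = (2, 3, 0)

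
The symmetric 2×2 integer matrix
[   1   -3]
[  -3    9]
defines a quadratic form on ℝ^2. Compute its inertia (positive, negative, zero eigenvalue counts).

step 0: pivot 1 → sign +
step 1: row/col 1 already zero → sign 0
signature = (1, 0, 1)

Answer: (1, 0, 1)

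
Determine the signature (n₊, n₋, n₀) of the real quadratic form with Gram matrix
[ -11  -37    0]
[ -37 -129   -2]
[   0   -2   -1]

step 0: pivot -11 → sign −
step 1: pivot -50/11 → sign −
step 2: pivot -3/25 → sign −
signature = (0, 3, 0)

Answer: (0, 3, 0)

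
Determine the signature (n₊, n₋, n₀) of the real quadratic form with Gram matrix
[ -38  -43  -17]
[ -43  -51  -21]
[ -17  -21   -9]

step 0: pivot -38 → sign −
step 1: pivot -89/38 → sign −
step 2: pivot -6/89 → sign −
signature = (0, 3, 0)

Answer: (0, 3, 0)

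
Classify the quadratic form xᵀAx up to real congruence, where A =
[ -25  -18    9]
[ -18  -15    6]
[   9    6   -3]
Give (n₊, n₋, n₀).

step 0: pivot -25 → sign −
step 1: pivot -51/25 → sign −
step 2: pivot 6/17 → sign +
signature = (1, 2, 0)

Answer: (1, 2, 0)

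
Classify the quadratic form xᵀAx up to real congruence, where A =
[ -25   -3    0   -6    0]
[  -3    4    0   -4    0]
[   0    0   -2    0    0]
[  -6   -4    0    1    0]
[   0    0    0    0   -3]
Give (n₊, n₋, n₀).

Answer: (1, 4, 0)

Derivation:
step 0: pivot -25 → sign −
step 1: pivot 109/25 → sign +
step 2: pivot -2 → sign −
step 3: pivot -3/109 → sign −
step 4: pivot -3 → sign −
signature = (1, 4, 0)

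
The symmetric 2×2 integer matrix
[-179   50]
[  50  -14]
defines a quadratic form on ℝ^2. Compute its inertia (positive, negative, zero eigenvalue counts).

step 0: pivot -179 → sign −
step 1: pivot -6/179 → sign −
signature = (0, 2, 0)

Answer: (0, 2, 0)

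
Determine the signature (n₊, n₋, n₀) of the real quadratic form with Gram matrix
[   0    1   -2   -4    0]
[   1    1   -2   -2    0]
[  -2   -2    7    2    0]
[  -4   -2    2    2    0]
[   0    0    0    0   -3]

step 0: pivot 1 → sign +
step 1: pivot -1 → sign −
step 2: pivot 3 → sign +
step 3: pivot 2/3 → sign +
step 4: pivot -3 → sign −
signature = (3, 2, 0)

Answer: (3, 2, 0)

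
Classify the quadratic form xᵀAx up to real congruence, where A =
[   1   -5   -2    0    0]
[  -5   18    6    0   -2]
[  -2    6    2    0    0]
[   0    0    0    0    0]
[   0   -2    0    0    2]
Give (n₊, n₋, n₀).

step 0: pivot 1 → sign +
step 1: pivot -7 → sign −
step 2: pivot 2/7 → sign +
step 3: pivot -2 → sign −
step 4: row/col 4 already zero → sign 0
signature = (2, 2, 1)

Answer: (2, 2, 1)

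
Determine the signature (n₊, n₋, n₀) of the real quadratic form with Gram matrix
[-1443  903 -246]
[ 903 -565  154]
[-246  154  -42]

step 0: pivot -1443 → sign −
step 1: pivot 38/481 → sign +
step 2: pivot -2/19 → sign −
signature = (1, 2, 0)

Answer: (1, 2, 0)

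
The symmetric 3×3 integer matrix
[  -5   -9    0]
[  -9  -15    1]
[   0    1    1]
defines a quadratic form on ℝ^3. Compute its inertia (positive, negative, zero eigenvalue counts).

step 0: pivot -5 → sign −
step 1: pivot 6/5 → sign +
step 2: pivot 1/6 → sign +
signature = (2, 1, 0)

Answer: (2, 1, 0)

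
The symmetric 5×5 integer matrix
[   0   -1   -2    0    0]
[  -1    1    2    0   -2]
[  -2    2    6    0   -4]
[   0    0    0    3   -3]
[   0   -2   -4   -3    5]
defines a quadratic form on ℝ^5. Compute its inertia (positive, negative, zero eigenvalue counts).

Answer: (4, 1, 0)

Derivation:
step 0: pivot 1 → sign +
step 1: pivot -1 → sign −
step 2: pivot 2 → sign +
step 3: pivot 3 → sign +
step 4: pivot 2 → sign +
signature = (4, 1, 0)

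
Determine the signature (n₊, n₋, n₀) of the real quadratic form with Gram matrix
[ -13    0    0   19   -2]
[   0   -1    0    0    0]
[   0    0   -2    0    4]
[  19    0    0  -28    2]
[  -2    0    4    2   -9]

step 0: pivot -13 → sign −
step 1: pivot -1 → sign −
step 2: pivot -2 → sign −
step 3: pivot -3/13 → sign −
step 4: pivot 3 → sign +
signature = (1, 4, 0)

Answer: (1, 4, 0)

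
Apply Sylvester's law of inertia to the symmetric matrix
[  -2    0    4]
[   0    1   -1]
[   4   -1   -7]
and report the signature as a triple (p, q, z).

step 0: pivot -2 → sign −
step 1: pivot 1 → sign +
step 2: row/col 2 already zero → sign 0
signature = (1, 1, 1)

Answer: (1, 1, 1)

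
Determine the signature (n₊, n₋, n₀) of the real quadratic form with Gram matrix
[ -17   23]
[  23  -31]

Answer: (1, 1, 0)

Derivation:
step 0: pivot -17 → sign −
step 1: pivot 2/17 → sign +
signature = (1, 1, 0)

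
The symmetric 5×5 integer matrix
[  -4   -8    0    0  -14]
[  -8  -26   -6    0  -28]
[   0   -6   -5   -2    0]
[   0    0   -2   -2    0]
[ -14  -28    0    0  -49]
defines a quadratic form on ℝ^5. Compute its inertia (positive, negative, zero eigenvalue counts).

step 0: pivot -4 → sign −
step 1: pivot -10 → sign −
step 2: pivot -7/5 → sign −
step 3: pivot 6/7 → sign +
step 4: row/col 4 already zero → sign 0
signature = (1, 3, 1)

Answer: (1, 3, 1)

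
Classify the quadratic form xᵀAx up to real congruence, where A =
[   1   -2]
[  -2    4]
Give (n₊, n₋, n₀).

step 0: pivot 1 → sign +
step 1: row/col 1 already zero → sign 0
signature = (1, 0, 1)

Answer: (1, 0, 1)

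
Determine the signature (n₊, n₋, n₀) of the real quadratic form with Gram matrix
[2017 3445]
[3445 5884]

step 0: pivot 2017 → sign +
step 1: pivot 3/2017 → sign +
signature = (2, 0, 0)

Answer: (2, 0, 0)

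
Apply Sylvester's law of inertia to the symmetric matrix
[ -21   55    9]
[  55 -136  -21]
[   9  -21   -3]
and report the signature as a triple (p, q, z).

Answer: (2, 1, 0)

Derivation:
step 0: pivot -21 → sign −
step 1: pivot 169/21 → sign +
step 2: pivot 6/169 → sign +
signature = (2, 1, 0)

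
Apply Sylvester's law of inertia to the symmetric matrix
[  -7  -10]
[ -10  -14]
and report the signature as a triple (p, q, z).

step 0: pivot -7 → sign −
step 1: pivot 2/7 → sign +
signature = (1, 1, 0)

Answer: (1, 1, 0)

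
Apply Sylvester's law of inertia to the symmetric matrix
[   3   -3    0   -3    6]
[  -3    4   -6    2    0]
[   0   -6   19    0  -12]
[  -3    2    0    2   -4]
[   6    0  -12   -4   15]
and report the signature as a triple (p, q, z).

Answer: (3, 2, 0)

Derivation:
step 0: pivot 3 → sign +
step 1: pivot 1 → sign +
step 2: pivot -17 → sign −
step 3: pivot 2/17 → sign +
step 4: pivot -1 → sign −
signature = (3, 2, 0)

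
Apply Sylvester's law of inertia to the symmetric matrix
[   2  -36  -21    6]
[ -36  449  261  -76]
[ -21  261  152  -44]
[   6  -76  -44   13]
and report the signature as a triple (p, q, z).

step 0: pivot 2 → sign +
step 1: pivot -199 → sign −
step 2: pivot 115/398 → sign +
step 3: pivot 3/115 → sign +
signature = (3, 1, 0)

Answer: (3, 1, 0)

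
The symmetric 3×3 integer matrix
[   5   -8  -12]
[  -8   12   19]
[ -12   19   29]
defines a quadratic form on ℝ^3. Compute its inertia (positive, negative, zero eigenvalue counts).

Answer: (2, 1, 0)

Derivation:
step 0: pivot 5 → sign +
step 1: pivot -4/5 → sign −
step 2: pivot 1/4 → sign +
signature = (2, 1, 0)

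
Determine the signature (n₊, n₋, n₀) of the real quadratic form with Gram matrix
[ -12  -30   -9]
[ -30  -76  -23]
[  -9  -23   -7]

step 0: pivot -12 → sign −
step 1: pivot -1 → sign −
step 2: row/col 2 already zero → sign 0
signature = (0, 2, 1)

Answer: (0, 2, 1)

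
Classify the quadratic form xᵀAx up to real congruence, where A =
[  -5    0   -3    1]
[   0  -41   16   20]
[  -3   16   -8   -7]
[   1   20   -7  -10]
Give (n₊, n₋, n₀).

step 0: pivot -5 → sign −
step 1: pivot -41 → sign −
step 2: pivot 9/205 → sign +
step 3: pivot -1 → sign −
signature = (1, 3, 0)

Answer: (1, 3, 0)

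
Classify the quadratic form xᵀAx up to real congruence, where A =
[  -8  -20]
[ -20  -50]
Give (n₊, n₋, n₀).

Answer: (0, 1, 1)

Derivation:
step 0: pivot -8 → sign −
step 1: row/col 1 already zero → sign 0
signature = (0, 1, 1)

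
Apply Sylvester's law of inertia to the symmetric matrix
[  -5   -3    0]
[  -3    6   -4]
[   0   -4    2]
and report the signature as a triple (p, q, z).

step 0: pivot -5 → sign −
step 1: pivot 39/5 → sign +
step 2: pivot -2/39 → sign −
signature = (1, 2, 0)

Answer: (1, 2, 0)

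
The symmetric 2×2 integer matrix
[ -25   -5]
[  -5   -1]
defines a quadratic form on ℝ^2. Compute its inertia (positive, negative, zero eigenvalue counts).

step 0: pivot -25 → sign −
step 1: row/col 1 already zero → sign 0
signature = (0, 1, 1)

Answer: (0, 1, 1)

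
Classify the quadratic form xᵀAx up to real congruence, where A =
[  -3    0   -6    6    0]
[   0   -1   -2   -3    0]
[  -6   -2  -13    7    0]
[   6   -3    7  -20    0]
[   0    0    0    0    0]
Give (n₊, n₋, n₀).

Answer: (2, 2, 1)

Derivation:
step 0: pivot -3 → sign −
step 1: pivot -1 → sign −
step 2: pivot 3 → sign +
step 3: pivot 2/3 → sign +
step 4: row/col 4 already zero → sign 0
signature = (2, 2, 1)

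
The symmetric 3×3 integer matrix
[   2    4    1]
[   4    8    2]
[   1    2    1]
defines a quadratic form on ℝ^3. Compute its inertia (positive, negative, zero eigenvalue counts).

Answer: (2, 0, 1)

Derivation:
step 0: pivot 2 → sign +
step 1: pivot 1/2 → sign +
step 2: row/col 2 already zero → sign 0
signature = (2, 0, 1)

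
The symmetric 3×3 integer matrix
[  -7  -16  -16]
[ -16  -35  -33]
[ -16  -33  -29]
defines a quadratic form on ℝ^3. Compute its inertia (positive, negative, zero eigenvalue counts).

Answer: (1, 2, 0)

Derivation:
step 0: pivot -7 → sign −
step 1: pivot 11/7 → sign +
step 2: pivot -6/11 → sign −
signature = (1, 2, 0)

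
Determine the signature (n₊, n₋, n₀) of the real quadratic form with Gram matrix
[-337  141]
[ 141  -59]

step 0: pivot -337 → sign −
step 1: pivot -2/337 → sign −
signature = (0, 2, 0)

Answer: (0, 2, 0)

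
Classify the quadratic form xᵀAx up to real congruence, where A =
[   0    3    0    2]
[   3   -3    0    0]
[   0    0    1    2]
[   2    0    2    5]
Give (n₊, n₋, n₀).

Answer: (2, 2, 0)

Derivation:
step 0: pivot -3 → sign −
step 1: pivot 3 → sign +
step 2: pivot 1 → sign +
step 3: pivot -1/3 → sign −
signature = (2, 2, 0)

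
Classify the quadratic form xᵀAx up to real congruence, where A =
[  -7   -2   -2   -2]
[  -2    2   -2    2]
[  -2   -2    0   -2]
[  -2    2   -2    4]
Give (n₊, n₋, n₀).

step 0: pivot -7 → sign −
step 1: pivot 18/7 → sign +
step 2: pivot -2/9 → sign −
step 3: pivot 2 → sign +
signature = (2, 2, 0)

Answer: (2, 2, 0)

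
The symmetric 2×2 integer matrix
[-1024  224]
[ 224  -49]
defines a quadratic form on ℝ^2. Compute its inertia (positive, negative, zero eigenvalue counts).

step 0: pivot -1024 → sign −
step 1: row/col 1 already zero → sign 0
signature = (0, 1, 1)

Answer: (0, 1, 1)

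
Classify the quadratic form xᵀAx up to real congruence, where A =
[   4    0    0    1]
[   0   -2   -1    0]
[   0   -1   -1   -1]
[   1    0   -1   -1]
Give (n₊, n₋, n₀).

step 0: pivot 4 → sign +
step 1: pivot -2 → sign −
step 2: pivot -1/2 → sign −
step 3: pivot 3/4 → sign +
signature = (2, 2, 0)

Answer: (2, 2, 0)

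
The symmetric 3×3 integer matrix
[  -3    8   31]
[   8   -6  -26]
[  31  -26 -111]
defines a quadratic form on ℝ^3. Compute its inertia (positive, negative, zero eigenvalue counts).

step 0: pivot -3 → sign −
step 1: pivot 46/3 → sign +
step 2: pivot -2/23 → sign −
signature = (1, 2, 0)

Answer: (1, 2, 0)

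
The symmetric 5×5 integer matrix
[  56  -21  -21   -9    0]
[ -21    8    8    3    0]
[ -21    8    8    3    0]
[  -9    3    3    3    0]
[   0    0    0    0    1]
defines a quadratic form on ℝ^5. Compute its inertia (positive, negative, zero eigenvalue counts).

Answer: (4, 0, 1)

Derivation:
step 0: pivot 56 → sign +
step 1: pivot 1/8 → sign +
step 2: pivot 3/7 → sign +
step 3: pivot 1 → sign +
step 4: row/col 4 already zero → sign 0
signature = (4, 0, 1)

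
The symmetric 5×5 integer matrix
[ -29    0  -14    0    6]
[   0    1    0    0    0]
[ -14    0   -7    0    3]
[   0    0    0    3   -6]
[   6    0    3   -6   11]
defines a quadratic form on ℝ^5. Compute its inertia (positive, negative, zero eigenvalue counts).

step 0: pivot -29 → sign −
step 1: pivot 1 → sign +
step 2: pivot -7/29 → sign −
step 3: pivot 3 → sign +
step 4: pivot 2/7 → sign +
signature = (3, 2, 0)

Answer: (3, 2, 0)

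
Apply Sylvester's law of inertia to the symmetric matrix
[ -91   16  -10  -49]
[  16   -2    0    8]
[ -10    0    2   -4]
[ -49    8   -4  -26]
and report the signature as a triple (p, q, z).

step 0: pivot -91 → sign −
step 1: pivot 74/91 → sign +
step 2: pivot -26/37 → sign −
step 3: pivot -1/13 → sign −
signature = (1, 3, 0)

Answer: (1, 3, 0)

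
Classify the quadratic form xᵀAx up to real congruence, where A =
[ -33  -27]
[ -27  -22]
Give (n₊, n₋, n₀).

Answer: (1, 1, 0)

Derivation:
step 0: pivot -33 → sign −
step 1: pivot 1/11 → sign +
signature = (1, 1, 0)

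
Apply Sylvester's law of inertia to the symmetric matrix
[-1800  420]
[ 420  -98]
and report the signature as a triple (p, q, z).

step 0: pivot -1800 → sign −
step 1: row/col 1 already zero → sign 0
signature = (0, 1, 1)

Answer: (0, 1, 1)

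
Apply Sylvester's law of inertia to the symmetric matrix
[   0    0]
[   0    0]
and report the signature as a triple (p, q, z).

step 0: row/col 0 already zero → sign 0
step 1: row/col 1 already zero → sign 0
signature = (0, 0, 2)

Answer: (0, 0, 2)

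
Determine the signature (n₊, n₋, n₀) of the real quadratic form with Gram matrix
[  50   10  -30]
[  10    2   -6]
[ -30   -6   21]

Answer: (2, 0, 1)

Derivation:
step 0: pivot 50 → sign +
step 1: pivot 3 → sign +
step 2: row/col 2 already zero → sign 0
signature = (2, 0, 1)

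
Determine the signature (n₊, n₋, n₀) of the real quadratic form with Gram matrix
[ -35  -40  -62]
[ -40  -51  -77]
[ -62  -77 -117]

Answer: (0, 3, 0)

Derivation:
step 0: pivot -35 → sign −
step 1: pivot -37/7 → sign −
step 2: pivot -6/185 → sign −
signature = (0, 3, 0)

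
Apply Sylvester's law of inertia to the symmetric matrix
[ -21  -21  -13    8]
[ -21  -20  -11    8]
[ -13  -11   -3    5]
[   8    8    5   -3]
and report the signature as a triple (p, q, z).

Answer: (3, 1, 0)

Derivation:
step 0: pivot -21 → sign −
step 1: pivot 1 → sign +
step 2: pivot 22/21 → sign +
step 3: pivot 1/22 → sign +
signature = (3, 1, 0)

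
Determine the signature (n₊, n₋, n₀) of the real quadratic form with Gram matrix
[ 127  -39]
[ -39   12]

step 0: pivot 127 → sign +
step 1: pivot 3/127 → sign +
signature = (2, 0, 0)

Answer: (2, 0, 0)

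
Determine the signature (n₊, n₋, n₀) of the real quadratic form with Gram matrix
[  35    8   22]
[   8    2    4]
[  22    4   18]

step 0: pivot 35 → sign +
step 1: pivot 6/35 → sign +
step 2: pivot -2 → sign −
signature = (2, 1, 0)

Answer: (2, 1, 0)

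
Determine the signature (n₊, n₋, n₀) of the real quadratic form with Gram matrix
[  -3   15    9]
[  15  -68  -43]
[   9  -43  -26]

Answer: (2, 1, 0)

Derivation:
step 0: pivot -3 → sign −
step 1: pivot 7 → sign +
step 2: pivot 3/7 → sign +
signature = (2, 1, 0)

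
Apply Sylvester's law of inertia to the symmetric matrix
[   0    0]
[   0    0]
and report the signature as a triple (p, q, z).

Answer: (0, 0, 2)

Derivation:
step 0: row/col 0 already zero → sign 0
step 1: row/col 1 already zero → sign 0
signature = (0, 0, 2)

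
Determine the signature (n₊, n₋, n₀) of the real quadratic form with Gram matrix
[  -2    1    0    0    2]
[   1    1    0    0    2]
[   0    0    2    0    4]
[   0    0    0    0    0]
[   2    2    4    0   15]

step 0: pivot -2 → sign −
step 1: pivot 3/2 → sign +
step 2: pivot 2 → sign +
step 3: pivot 3 → sign +
step 4: row/col 4 already zero → sign 0
signature = (3, 1, 1)

Answer: (3, 1, 1)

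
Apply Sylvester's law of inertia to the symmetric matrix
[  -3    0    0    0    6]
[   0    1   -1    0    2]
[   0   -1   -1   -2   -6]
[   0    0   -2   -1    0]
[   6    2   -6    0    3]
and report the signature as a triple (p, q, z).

Answer: (3, 2, 0)

Derivation:
step 0: pivot -3 → sign −
step 1: pivot 1 → sign +
step 2: pivot -2 → sign −
step 3: pivot 1 → sign +
step 4: pivot 3 → sign +
signature = (3, 2, 0)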